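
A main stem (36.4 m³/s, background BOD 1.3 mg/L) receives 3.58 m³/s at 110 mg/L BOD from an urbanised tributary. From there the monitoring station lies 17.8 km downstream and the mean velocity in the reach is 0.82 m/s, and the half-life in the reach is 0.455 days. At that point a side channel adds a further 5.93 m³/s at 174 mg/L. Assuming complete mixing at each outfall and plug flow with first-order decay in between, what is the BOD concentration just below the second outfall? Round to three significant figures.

Conservation of mass: C = (36.40·1.300 + 3.580·110.0) / 39.98 = 441.1/39.98 = 11.03 mg/L; combined flow 39.98 m³/s.
Travel time t = 17.8·1000 / 0.82 = 21710 s = 6.030 h.
Half-life 0.455 d → k = ln 2 / 0.455 = 1.523 d⁻¹.
First-order decay: C = 11.03·exp(−k·t) = 11.03·0.6820 = 7.525 mg/L.
Second outfall: C = (39.98·7.525 + 5.930·174.0)/45.91 = 29.03 mg/L.

29.0 mg/L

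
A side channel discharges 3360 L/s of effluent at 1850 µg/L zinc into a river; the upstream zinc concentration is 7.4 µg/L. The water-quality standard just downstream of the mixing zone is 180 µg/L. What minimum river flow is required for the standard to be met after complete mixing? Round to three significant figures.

32500 L/s

Set C_mix = 180: (Q·7.400 + 3360·1850) / (Q + 3360) = 180
→ Q = 3360·(1850 − 180)/(180 − 7.400) = 32510 L/s.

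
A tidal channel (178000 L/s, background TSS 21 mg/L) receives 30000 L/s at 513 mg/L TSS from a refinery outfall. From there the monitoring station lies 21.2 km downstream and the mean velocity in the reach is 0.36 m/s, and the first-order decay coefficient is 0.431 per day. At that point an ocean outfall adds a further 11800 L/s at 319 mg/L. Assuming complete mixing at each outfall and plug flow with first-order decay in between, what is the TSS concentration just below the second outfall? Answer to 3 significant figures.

82.0 mg/L

Flow-weighted average: C = (178000·21.00 + 30000·513.0) / 208000 = 19130000/208000 = 91.96 mg/L; combined flow 208000 L/s.
Travel time t = 21.2·1000 / 0.36 = 58890 s = 16.36 h.
First-order decay: C = 91.96·exp(−k·t) = 91.96·0.7455 = 68.55 mg/L.
At the second outfall, C = (208000·68.55 + 11800·319.0) / (208000 + 11800) = 82.00 mg/L.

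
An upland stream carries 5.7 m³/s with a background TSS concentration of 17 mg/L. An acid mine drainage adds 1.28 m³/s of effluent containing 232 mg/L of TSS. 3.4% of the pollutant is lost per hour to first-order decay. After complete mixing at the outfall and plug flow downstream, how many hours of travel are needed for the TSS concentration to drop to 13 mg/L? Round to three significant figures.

Conservation of mass: C = (5.700·17.00 + 1.280·232.0) / 6.980 = 393.9/6.980 = 56.43 mg/L.
3.4%/h lost → k = −ln(1 − 0.034) = 0.03459 h⁻¹.
56.43·exp(−k·t) = 13 → t = ln(56.43/13)/k = 152800 s = 42.44 h.

42.4 h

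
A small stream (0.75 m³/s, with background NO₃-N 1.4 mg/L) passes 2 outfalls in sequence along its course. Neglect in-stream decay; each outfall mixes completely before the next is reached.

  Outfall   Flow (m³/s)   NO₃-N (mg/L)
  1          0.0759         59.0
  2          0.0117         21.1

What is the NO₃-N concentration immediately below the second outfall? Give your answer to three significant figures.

6.89 mg/L

After outfall 1: Q = 0.7500 + 0.07590 = 0.8259 m³/s; C = (0.7500·1.400 + 0.07590·59.00)/0.8259 = 6.693 mg/L.
After outfall 2: Q = 0.8259 + 0.01170 = 0.8376 m³/s; C = (0.8259·6.693 + 0.01170·21.10)/0.8376 = 6.895 mg/L.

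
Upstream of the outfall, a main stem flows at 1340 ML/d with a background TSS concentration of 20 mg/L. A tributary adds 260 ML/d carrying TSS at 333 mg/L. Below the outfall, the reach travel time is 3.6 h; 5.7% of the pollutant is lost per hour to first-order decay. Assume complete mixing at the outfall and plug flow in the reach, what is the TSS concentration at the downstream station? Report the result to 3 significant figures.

57.4 mg/L

Mixed concentration C = ΣQC/ΣQ = (1340·20.00 + 260.0·333.0) / 1600 = 113400/1600 = 70.86 mg/L.
5.7%/h lost → k = −ln(1 − 0.057) = 0.05869 h⁻¹.
Decay over the reach: 70.86·exp(−kt) = 70.86·0.8095 = 57.37 mg/L.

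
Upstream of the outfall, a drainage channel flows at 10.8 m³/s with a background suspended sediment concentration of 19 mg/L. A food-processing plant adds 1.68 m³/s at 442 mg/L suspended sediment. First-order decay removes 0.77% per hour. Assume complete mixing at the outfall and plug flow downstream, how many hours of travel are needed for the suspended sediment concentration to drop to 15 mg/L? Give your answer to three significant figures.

210 h

Conservation of mass: C = (10.80·19.00 + 1.680·442.0) / 12.48 = 947.8/12.48 = 75.94 mg/L.
0.77%/h lost → k = −ln(1 − 0.0077) = 0.007730 h⁻¹.
75.94·exp(−k·t) = 15 → t = ln(75.94/15)/k = 755400 s = 209.8 h.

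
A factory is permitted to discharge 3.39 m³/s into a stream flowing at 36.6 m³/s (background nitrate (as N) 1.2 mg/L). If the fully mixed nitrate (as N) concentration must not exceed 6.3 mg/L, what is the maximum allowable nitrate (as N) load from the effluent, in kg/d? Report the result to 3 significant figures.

18000 kg/d

Mass balance at the limit: 36.60·1.200 + 3.390·Cₑ = 39.99·6.3 → Cₑ = 61.36 mg/L.
Load = 3.390 m³/s × 61.36 g/m³ × 86 400 s/d = 17970 kg/d.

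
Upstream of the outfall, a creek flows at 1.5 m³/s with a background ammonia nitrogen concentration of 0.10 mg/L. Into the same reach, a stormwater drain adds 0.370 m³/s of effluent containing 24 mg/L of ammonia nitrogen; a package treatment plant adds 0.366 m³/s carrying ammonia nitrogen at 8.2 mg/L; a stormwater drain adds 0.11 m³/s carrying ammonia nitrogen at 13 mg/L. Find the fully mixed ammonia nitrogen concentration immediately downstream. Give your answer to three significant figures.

Mixed concentration C = ΣQC/ΣQ = (1.500·0.1000 + 0.3700·24.00 + 0.3660·8.200 + 0.1100·13.00) / 2.346 = 13.46/2.346 = 5.738 mg/L.

5.74 mg/L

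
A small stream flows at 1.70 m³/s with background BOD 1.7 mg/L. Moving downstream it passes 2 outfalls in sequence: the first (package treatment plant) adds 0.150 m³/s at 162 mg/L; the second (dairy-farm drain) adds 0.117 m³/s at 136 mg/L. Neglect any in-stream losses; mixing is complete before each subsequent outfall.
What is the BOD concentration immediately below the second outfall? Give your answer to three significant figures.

After outfall 1: Q = 1.700 + 0.1500 = 1.850 m³/s; C = (1.700·1.700 + 0.1500·162.0)/1.850 = 14.70 mg/L.
After outfall 2: Q = 1.850 + 0.1170 = 1.967 m³/s; C = (1.850·14.70 + 0.1170·136.0)/1.967 = 21.91 mg/L.

21.9 mg/L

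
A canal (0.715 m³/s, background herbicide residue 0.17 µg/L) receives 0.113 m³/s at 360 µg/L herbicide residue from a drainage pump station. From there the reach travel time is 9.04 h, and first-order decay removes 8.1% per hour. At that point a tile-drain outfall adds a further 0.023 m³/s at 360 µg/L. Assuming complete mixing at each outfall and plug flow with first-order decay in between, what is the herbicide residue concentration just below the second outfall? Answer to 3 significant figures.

32.1 µg/L

Flow-weighted average: C = (0.7150·0.1700 + 0.1130·360.0) / 0.8280 = 40.80/0.8280 = 49.28 µg/L; combined flow 0.8280 m³/s.
8.1%/h lost → k = −ln(1 − 0.081) = 0.08447 h⁻¹.
After decay, C = 49.28 × e^(−kt) = 49.28 × 0.4660 = 22.96 µg/L.
At the second outfall, C = (0.8280·22.96 + 0.02300·360.0) / (0.8280 + 0.02300) = 32.07 µg/L.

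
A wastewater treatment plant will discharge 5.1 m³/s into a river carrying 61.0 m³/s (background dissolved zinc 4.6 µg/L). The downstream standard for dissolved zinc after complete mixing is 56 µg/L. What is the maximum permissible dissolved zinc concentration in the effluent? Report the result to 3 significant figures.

671 µg/L

At the limit, (Qr·Cr + Qe·Cₑ)/(Qr + Qe) = 56:
Cₑ = (66.10·56 − 61.00·4.600) / 5.100 = 670.8 µg/L.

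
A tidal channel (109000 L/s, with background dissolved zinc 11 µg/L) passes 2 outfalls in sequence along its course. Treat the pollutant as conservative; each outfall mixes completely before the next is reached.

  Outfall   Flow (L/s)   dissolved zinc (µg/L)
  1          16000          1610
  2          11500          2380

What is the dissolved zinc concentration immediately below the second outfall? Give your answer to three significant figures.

Outfall 1: combined Q = 125000 L/s; C = (109000·11.00 + 16000·1610)/125000 = 215.7 µg/L.
Outfall 2: combined Q = 136500 L/s; C = (125000·215.7 + 11500·2380)/136500 = 398.0 µg/L.

398 µg/L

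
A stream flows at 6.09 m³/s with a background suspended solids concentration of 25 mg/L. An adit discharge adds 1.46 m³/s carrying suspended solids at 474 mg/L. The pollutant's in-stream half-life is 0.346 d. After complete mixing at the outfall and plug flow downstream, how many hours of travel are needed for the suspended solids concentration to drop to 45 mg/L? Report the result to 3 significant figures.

10.9 h

Mass balance: C = (6.090·25.00 + 1.460·474.0) / 7.550 = 844.3/7.550 = 111.8 mg/L.
Half-life 0.346 d → k = ln 2 / 0.346 = 2.003 d⁻¹.
111.8·exp(−k·t) = 45 → t = ln(111.8/45)/k = 39260 s = 10.91 h.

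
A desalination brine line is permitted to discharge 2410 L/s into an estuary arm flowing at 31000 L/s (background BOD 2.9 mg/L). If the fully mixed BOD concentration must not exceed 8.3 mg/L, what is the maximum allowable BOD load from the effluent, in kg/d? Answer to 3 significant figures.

16200 kg/d

Mass balance at the limit: 31000·2.900 + 2410·Cₑ = 33410·8.3 → Cₑ = 77.76 mg/L.
2410 L/s = 2.410 m³/s. Load = 2.410 m³/s × 77.76 g/m³ × 86 400 s/d = 16190 kg/d.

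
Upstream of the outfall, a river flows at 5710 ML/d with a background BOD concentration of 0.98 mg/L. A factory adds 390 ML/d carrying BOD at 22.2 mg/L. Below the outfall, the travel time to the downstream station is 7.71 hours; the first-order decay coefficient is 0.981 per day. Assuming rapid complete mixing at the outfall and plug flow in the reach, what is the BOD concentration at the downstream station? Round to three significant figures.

Mixed concentration C = ΣQC/ΣQ = (5710·0.9800 + 390.0·22.20) / 6100 = 14250/6100 = 2.337 mg/L.
After decay, C = 2.337 × e^(−kt) = 2.337 × 0.7297 = 1.705 mg/L.

1.71 mg/L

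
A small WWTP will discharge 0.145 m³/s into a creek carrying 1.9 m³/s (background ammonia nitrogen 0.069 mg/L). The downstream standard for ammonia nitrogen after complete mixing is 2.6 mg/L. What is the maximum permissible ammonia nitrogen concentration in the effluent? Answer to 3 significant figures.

35.8 mg/L

At the limit, (Qr·Cr + Qe·Cₑ)/(Qr + Qe) = 2.6:
Cₑ = (2.045·2.6 − 1.900·0.06900) / 0.1450 = 35.76 mg/L.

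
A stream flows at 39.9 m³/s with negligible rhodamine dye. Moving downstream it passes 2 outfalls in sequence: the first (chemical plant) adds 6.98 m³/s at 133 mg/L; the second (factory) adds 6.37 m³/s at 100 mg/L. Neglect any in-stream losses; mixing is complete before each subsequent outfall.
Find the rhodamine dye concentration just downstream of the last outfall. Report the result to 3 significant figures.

After outfall 1: Q = 39.90 + 6.980 = 46.88 m³/s; C = (39.90·0 + 6.980·133.0)/46.88 = 19.80 mg/L.
After outfall 2: Q = 46.88 + 6.370 = 53.25 m³/s; C = (46.88·19.80 + 6.370·100.0)/53.25 = 29.40 mg/L.

29.4 mg/L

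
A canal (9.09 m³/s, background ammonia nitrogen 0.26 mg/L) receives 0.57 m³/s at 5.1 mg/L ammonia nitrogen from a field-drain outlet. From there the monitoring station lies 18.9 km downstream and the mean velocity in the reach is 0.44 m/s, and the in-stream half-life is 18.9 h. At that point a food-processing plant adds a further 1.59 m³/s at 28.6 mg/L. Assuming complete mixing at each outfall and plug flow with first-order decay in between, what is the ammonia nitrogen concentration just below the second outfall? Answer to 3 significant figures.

Conservation of mass: C = (9.090·0.2600 + 0.5700·5.100) / 9.660 = 5.270/9.660 = 0.5456 mg/L; combined flow 9.660 m³/s.
Travel time t = 18.9·1000 / 0.44 = 42950 s = 11.93 h.
Half-life 18.9 h → k = ln 2 / 18.9 = 0.03667 h⁻¹ = 0.8802 d⁻¹.
Applying C = C₀e^(−kt): 0.5456 × 0.6456 = 0.3522 mg/L.
At the second outfall, C = (9.660·0.3522 + 1.590·28.60) / (9.660 + 1.590) = 4.345 mg/L.

4.34 mg/L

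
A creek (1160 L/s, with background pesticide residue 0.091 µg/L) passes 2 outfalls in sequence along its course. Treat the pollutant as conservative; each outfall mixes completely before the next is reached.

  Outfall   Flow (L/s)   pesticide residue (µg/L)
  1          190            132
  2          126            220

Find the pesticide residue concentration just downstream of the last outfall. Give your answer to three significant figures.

Below outfall 1: Q → 1350 L/s, C = (1160·0.09100 + 190.0·132.0)/1350 = 18.66 µg/L.
Below outfall 2: Q → 1476 L/s, C = (1350·18.66 + 126.0·220.0)/1476 = 35.84 µg/L.

35.8 µg/L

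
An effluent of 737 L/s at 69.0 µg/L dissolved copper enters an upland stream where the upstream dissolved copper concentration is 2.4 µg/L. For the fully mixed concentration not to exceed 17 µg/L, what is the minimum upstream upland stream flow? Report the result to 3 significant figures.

2620 L/s

Set C_mix = 17: (Q·2.400 + 737.0·69.00) / (Q + 737.0) = 17
→ Q = 737.0·(69.00 − 17)/(17 − 2.400) = 2625 L/s.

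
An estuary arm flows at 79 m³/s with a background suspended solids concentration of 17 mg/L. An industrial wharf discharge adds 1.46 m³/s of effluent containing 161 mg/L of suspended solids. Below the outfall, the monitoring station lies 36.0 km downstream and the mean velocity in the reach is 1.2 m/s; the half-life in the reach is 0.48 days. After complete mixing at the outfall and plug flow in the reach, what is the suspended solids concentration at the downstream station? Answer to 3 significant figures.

11.9 mg/L

After mixing, C = (79.00·17.00 + 1.460·161.0) / 80.46 = 1578/80.46 = 19.61 mg/L.
Travel time t = 36.0·1000 / 1.2 = 30000 s = 8.333 h.
Half-life 0.48 d → k = ln 2 / 0.48 = 1.444 d⁻¹.
Applying C = C₀e^(−kt): 19.61 × 0.6057 = 11.88 mg/L.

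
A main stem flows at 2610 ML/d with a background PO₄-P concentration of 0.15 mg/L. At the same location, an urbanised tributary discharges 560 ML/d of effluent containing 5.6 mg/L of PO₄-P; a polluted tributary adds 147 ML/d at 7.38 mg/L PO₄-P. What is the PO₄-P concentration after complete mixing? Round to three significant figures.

Mixed concentration C = ΣQC/ΣQ = (2610·0.1500 + 560.0·5.600 + 147.0·7.380) / 3317 = 4612/3317 = 1.391 mg/L.

1.39 mg/L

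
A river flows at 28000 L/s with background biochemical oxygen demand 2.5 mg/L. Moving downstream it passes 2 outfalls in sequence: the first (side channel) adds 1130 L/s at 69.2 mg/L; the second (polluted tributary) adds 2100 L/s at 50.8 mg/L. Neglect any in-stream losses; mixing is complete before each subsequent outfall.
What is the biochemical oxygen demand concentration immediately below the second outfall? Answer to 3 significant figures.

8.16 mg/L

Outfall 1: combined Q = 29130 L/s; C = (28000·2.500 + 1130·69.20)/29130 = 5.087 mg/L.
Outfall 2: combined Q = 31230 L/s; C = (29130·5.087 + 2100·50.80)/31230 = 8.161 mg/L.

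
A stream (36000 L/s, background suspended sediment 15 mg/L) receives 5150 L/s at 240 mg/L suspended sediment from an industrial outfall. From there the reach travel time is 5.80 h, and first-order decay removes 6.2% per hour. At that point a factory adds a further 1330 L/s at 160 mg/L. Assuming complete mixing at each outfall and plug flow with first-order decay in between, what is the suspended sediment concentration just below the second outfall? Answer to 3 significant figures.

33.9 mg/L

Mass balance: C = (36000·15.00 + 5150·240.0) / 41150 = 1776000/41150 = 43.16 mg/L; combined flow 41150 L/s.
6.2%/h lost → k = −ln(1 − 0.062) = 0.06401 h⁻¹.
Applying C = C₀e^(−kt): 43.16 × 0.6899 = 29.77 mg/L.
Second outfall: C = (41150·29.77 + 1330·160.0)/42480 = 33.85 mg/L.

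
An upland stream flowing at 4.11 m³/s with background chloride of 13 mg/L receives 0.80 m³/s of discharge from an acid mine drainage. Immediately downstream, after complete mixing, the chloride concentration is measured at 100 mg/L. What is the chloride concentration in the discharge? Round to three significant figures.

547 mg/L

Mass balance: 4.110·13.00 + 0.8000·Cₑ = 4.910·100.0
→ Cₑ = (4.910·100.0 − 4.110·13.00) / 0.8000 = 547.0 mg/L.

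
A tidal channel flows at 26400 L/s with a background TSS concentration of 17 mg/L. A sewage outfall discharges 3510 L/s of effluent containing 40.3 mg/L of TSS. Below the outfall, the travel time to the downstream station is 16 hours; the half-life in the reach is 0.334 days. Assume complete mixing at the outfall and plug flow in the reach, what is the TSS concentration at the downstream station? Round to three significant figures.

Mixed concentration C = ΣQC/ΣQ = (26400·17.00 + 3510·40.30) / 29910 = 590300/29910 = 19.73 mg/L.
Half-life 0.334 d → k = ln 2 / 0.334 = 2.075 d⁻¹.
Decay over the reach: 19.73·exp(−kt) = 19.73·0.2507 = 4.947 mg/L.

4.95 mg/L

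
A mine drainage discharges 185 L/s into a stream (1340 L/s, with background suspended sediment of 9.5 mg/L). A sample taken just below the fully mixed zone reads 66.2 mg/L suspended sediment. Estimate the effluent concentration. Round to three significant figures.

477 mg/L

Mass balance: 1340·9.500 + 185.0·Cₑ = 1525·66.20
→ Cₑ = (1525·66.20 − 1340·9.500) / 185.0 = 476.9 mg/L.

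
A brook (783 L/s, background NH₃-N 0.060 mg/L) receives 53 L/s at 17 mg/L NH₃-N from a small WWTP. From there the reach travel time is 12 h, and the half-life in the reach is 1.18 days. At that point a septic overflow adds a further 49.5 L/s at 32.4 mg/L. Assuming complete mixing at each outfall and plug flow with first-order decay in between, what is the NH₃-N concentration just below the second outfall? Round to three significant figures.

Mixed concentration C = ΣQC/ΣQ = (783.0·0.06000 + 53.00·17.00) / 836.0 = 948.0/836.0 = 1.134 mg/L; combined flow 836.0 L/s.
Half-life 1.18 d → k = ln 2 / 1.18 = 0.5874 d⁻¹.
After decay, C = 1.134 × e^(−kt) = 1.134 × 0.7455 = 0.8454 mg/L.
Second outfall: C = (836.0·0.8454 + 49.50·32.40)/885.5 = 2.609 mg/L.

2.61 mg/L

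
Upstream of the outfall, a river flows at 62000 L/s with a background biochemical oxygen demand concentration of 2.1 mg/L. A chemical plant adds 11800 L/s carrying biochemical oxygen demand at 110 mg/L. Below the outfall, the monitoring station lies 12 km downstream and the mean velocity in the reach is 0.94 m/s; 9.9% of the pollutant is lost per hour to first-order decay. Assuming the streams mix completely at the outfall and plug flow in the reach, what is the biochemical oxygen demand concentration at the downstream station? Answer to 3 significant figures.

13.4 mg/L

Conservation of mass: C = (62000·2.100 + 11800·110.0) / 73800 = 1428000/73800 = 19.35 mg/L.
Travel time t = 12·1000 / 0.94 = 12770 s = 3.546 h.
9.9%/h lost → k = −ln(1 − 0.099) = 0.1043 h⁻¹.
After decay, C = 19.35 × e^(−kt) = 19.35 × 0.6910 = 13.37 mg/L.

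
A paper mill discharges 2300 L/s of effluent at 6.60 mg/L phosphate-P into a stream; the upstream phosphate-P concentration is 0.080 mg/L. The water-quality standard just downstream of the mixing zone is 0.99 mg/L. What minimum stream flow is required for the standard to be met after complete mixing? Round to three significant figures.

Set C_mix = 0.99: (Q·0.08000 + 2300·6.600) / (Q + 2300) = 0.99
→ Q = 2300·(6.600 − 0.99)/(0.99 − 0.08000) = 14180 L/s.

14200 L/s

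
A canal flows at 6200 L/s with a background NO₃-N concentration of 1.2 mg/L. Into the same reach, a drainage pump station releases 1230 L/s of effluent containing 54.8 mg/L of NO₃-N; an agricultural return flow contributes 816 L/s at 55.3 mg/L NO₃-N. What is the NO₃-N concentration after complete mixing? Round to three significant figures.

14.5 mg/L

Mixed concentration C = ΣQC/ΣQ = (6200·1.200 + 1230·54.80 + 816.0·55.30) / 8246 = 120000/8246 = 14.55 mg/L.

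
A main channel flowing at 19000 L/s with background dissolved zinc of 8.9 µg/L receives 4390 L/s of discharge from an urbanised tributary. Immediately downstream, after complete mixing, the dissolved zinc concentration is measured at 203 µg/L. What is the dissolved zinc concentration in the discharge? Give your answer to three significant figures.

Mass balance: 19000·8.900 + 4390·Cₑ = 23390·203.0
→ Cₑ = (23390·203.0 − 19000·8.900) / 4390 = 1043 µg/L.

1040 µg/L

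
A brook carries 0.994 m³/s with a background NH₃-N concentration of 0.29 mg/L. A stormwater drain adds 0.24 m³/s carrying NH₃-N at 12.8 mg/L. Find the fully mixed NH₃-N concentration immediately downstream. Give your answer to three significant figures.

2.72 mg/L

Mass balance: C = (0.9940·0.2900 + 0.2400·12.80) / 1.234 = 3.360/1.234 = 2.723 mg/L.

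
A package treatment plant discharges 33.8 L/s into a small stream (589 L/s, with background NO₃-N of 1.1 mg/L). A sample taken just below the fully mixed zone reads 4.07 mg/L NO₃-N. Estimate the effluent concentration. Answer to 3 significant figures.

Mass balance: 589.0·1.100 + 33.80·Cₑ = 622.8·4.070
→ Cₑ = (622.8·4.070 − 589.0·1.100) / 33.80 = 55.83 mg/L.

55.8 mg/L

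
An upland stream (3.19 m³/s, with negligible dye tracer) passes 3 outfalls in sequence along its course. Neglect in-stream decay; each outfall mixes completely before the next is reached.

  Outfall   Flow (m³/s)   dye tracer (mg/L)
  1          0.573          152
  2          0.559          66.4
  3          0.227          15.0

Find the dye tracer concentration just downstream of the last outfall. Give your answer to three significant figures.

28.1 mg/L

Below outfall 1: Q → 3.763 m³/s, C = (3.190·0 + 0.5730·152.0)/3.763 = 23.15 mg/L.
Below outfall 2: Q → 4.322 m³/s, C = (3.763·23.15 + 0.5590·66.40)/4.322 = 28.74 mg/L.
Below outfall 3: Q → 4.549 m³/s, C = (4.322·28.74 + 0.2270·15.00)/4.549 = 28.05 mg/L.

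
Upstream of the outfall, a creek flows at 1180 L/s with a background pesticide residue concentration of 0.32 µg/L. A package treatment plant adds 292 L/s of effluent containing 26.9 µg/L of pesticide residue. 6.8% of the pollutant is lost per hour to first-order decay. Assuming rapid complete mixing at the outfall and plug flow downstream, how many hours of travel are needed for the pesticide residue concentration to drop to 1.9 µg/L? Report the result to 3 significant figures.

15.3 h

Flow-weighted average: C = (1180·0.3200 + 292.0·26.90) / 1472 = 8232/1472 = 5.593 µg/L.
6.8%/h lost → k = −ln(1 − 0.068) = 0.07042 h⁻¹.
5.593·exp(−k·t) = 1.9 → t = ln(5.593/1.9)/k = 55190 s = 15.33 h.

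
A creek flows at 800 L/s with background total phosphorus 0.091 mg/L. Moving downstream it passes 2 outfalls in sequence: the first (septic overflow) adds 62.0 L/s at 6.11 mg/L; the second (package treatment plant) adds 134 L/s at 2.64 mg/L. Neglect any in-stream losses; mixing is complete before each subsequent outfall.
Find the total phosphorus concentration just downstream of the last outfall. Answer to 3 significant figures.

0.809 mg/L

Below outfall 1: Q → 862.0 L/s, C = (800.0·0.09100 + 62.00·6.110)/862.0 = 0.5239 mg/L.
Below outfall 2: Q → 996.0 L/s, C = (862.0·0.5239 + 134.0·2.640)/996.0 = 0.8086 mg/L.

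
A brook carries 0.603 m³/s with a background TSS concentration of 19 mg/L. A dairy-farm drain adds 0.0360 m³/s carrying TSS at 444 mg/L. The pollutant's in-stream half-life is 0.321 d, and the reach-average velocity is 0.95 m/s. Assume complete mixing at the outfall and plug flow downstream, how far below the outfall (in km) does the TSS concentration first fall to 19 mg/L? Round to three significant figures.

31.0 km

Flow-weighted average: C = (0.6030·19.00 + 0.03600·444.0) / 0.6390 = 27.44/0.6390 = 42.94 mg/L.
Half-life 0.321 d → k = ln 2 / 0.321 = 2.159 d⁻¹.
Set 42.94·exp(−k·t) = 19 → t = ln(42.94/19)/k = 32630 s = 9.063 h.
Distance = v·t = 0.95·32630 = 31000 m = 31.00 km.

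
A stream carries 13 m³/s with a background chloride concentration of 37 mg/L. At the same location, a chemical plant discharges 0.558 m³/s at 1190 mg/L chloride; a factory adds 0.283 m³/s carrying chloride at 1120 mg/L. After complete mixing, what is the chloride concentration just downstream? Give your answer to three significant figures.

Conservation of mass: C = (13.00·37.00 + 0.5580·1190 + 0.2830·1120) / 13.84 = 1462/13.84 = 105.6 mg/L.

106 mg/L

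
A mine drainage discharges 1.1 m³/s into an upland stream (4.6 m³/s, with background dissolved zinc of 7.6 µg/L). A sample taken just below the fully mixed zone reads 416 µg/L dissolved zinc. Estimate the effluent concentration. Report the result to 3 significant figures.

Mass balance: 4.600·7.600 + 1.100·Cₑ = 5.700·416.0
→ Cₑ = (5.700·416.0 − 4.600·7.600) / 1.100 = 2124 µg/L.

2120 µg/L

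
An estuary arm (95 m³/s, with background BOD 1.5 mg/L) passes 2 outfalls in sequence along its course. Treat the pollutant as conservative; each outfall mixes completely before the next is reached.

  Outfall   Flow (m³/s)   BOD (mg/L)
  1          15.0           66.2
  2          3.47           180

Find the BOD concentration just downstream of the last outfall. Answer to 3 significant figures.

Below outfall 1: Q → 110.0 m³/s, C = (95.00·1.500 + 15.00·66.20)/110.0 = 10.32 mg/L.
Below outfall 2: Q → 113.5 m³/s, C = (110.0·10.32 + 3.470·180.0)/113.5 = 15.51 mg/L.

15.5 mg/L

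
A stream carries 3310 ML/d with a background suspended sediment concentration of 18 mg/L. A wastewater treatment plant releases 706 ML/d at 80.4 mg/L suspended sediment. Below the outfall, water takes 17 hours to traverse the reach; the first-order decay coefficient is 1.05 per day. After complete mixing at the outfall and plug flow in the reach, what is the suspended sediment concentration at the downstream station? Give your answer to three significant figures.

Conservation of mass: C = (3310·18.00 + 706.0·80.40) / 4016 = 116300/4016 = 28.97 mg/L.
First-order decay: C = 28.97·exp(−k·t) = 28.97·0.4753 = 13.77 mg/L.

13.8 mg/L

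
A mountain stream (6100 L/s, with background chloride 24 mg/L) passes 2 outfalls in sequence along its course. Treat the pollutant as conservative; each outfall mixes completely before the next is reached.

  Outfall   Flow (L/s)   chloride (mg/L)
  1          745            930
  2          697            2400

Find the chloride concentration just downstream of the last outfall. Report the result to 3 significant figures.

333 mg/L

Below outfall 1: Q → 6845 L/s, C = (6100·24.00 + 745.0·930.0)/6845 = 122.6 mg/L.
Below outfall 2: Q → 7542 L/s, C = (6845·122.6 + 697.0·2400)/7542 = 333.1 mg/L.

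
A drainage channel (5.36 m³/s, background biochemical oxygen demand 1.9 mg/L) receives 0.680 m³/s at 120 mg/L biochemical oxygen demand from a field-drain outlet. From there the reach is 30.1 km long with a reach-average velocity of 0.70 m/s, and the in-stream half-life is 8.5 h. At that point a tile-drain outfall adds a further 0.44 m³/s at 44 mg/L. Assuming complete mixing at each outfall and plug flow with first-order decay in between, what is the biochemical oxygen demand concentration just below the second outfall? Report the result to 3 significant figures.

8.34 mg/L

Flow-weighted average: C = (5.360·1.900 + 0.6800·120.0) / 6.040 = 91.78/6.040 = 15.20 mg/L; combined flow 6.040 m³/s.
Travel time t = 30.1·1000 / 0.70 = 43000 s = 11.94 h.
Half-life 8.5 h → k = ln 2 / 8.5 = 0.08155 h⁻¹ = 1.957 d⁻¹.
Applying C = C₀e^(−kt): 15.20 × 0.3776 = 5.737 mg/L.
At the second outfall, C = (6.040·5.737 + 0.4400·44.00) / (6.040 + 0.4400) = 8.335 mg/L.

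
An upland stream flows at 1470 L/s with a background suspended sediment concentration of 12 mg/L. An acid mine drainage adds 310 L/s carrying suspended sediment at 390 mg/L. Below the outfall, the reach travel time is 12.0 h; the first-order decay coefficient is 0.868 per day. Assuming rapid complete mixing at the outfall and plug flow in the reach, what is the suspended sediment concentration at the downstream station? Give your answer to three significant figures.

50.4 mg/L

Conservation of mass: C = (1470·12.00 + 310.0·390.0) / 1780 = 138500/1780 = 77.83 mg/L.
Decay over the reach: 77.83·exp(−kt) = 77.83·0.6479 = 50.43 mg/L.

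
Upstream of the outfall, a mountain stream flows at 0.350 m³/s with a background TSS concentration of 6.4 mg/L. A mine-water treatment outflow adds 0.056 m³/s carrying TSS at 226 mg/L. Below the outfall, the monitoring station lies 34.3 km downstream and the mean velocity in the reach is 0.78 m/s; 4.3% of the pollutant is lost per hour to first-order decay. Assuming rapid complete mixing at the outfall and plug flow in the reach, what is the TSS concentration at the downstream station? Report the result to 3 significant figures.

21.4 mg/L

Mass balance: C = (0.3500·6.400 + 0.05600·226.0) / 0.4060 = 14.90/0.4060 = 36.69 mg/L.
Travel time t = 34.3·1000 / 0.78 = 43970 s = 12.22 h.
4.3%/h lost → k = −ln(1 − 0.043) = 0.04395 h⁻¹.
Applying C = C₀e^(−kt): 36.69 × 0.5846 = 21.45 mg/L.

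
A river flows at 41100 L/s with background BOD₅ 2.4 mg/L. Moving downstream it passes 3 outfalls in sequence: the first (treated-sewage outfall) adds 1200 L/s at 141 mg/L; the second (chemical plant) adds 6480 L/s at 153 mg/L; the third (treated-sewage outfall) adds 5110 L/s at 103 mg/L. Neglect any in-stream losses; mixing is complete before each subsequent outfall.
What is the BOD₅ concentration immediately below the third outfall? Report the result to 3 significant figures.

Below outfall 1: Q → 42300 L/s, C = (41100·2.400 + 1200·141.0)/42300 = 6.332 mg/L.
Below outfall 2: Q → 48780 L/s, C = (42300·6.332 + 6480·153.0)/48780 = 25.82 mg/L.
Below outfall 3: Q → 53890 L/s, C = (48780·25.82 + 5110·103.0)/53890 = 33.13 mg/L.

33.1 mg/L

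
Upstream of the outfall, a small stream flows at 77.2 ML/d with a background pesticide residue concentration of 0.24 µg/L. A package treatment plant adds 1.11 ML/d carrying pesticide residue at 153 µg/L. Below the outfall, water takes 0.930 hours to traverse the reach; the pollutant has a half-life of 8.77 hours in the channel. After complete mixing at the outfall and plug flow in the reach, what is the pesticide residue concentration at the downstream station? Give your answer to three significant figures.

2.23 µg/L

Conservation of mass: C = (77.20·0.2400 + 1.110·153.0) / 78.31 = 188.4/78.31 = 2.405 µg/L.
Half-life 8.77 h → k = ln 2 / 8.77 = 0.07904 h⁻¹ = 1.897 d⁻¹.
Applying C = C₀e^(−kt): 2.405 × 0.9291 = 2.235 µg/L.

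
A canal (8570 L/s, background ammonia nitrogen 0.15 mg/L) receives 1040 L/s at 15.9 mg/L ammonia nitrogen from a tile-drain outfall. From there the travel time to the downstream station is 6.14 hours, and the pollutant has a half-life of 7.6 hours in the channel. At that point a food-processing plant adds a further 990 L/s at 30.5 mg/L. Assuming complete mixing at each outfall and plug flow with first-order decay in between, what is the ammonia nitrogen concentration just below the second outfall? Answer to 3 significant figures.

After mixing, C = (8570·0.1500 + 1040·15.90) / 9610 = 17820/9610 = 1.854 mg/L; combined flow 9610 L/s.
Half-life 7.6 h → k = ln 2 / 7.6 = 0.09120 h⁻¹ = 2.189 d⁻¹.
First-order decay: C = 1.854·exp(−k·t) = 1.854·0.5712 = 1.059 mg/L.
At the second outfall, C = (9610·1.059 + 990.0·30.50) / (9610 + 990.0) = 3.809 mg/L.

3.81 mg/L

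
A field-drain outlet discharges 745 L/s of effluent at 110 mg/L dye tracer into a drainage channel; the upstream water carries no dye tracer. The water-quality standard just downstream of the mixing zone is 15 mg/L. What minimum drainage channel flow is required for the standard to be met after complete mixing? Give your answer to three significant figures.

Set C_mix = 15: (Q·0 + 745.0·110.0) / (Q + 745.0) = 15
→ Q = 745.0·(110.0 − 15)/(15 − 0) = 4718 L/s.

4720 L/s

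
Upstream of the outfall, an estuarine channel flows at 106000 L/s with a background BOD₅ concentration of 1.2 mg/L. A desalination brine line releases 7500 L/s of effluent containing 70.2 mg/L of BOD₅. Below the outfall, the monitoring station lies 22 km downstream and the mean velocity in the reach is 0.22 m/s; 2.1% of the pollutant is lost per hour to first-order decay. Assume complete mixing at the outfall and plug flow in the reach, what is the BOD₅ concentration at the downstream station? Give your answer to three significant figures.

Conservation of mass: C = (106000·1.200 + 7500·70.20) / 113500 = 653700/113500 = 5.759 mg/L.
Travel time t = 22·1000 / 0.22 = 100000 s = 27.78 h.
2.1%/h lost → k = −ln(1 − 0.021) = 0.02122 h⁻¹.
First-order decay: C = 5.759·exp(−k·t) = 5.759·0.5546 = 3.194 mg/L.

3.19 mg/L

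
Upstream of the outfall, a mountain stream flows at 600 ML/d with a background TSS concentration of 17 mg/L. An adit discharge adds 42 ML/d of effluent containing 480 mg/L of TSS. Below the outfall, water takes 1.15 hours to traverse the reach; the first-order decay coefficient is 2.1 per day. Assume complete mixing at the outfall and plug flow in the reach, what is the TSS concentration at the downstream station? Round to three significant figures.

42.8 mg/L

Flow-weighted average: C = (600.0·17.00 + 42.00·480.0) / 642.0 = 30360/642.0 = 47.29 mg/L.
Decay over the reach: 47.29·exp(−kt) = 47.29·0.9043 = 42.76 mg/L.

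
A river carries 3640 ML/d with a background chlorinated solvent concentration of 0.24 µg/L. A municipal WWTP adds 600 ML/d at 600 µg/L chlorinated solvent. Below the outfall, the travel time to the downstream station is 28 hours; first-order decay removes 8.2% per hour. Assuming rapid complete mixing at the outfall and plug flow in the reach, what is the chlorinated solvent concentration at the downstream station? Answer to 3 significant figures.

Flow-weighted average: C = (3640·0.2400 + 600.0·600.0) / 4240 = 360900/4240 = 85.11 µg/L.
8.2%/h lost → k = −ln(1 − 0.082) = 0.08556 h⁻¹.
After decay, C = 85.11 × e^(−kt) = 85.11 × 0.09112 = 7.755 µg/L.

7.76 µg/L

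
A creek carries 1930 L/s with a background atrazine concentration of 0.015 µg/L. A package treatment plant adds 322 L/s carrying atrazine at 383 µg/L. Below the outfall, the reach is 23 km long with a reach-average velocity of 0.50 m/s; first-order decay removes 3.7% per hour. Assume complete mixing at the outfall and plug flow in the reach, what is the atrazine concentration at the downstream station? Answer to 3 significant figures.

Conservation of mass: C = (1930·0.01500 + 322.0·383.0) / 2252 = 123400/2252 = 54.78 µg/L.
Travel time t = 23·1000 / 0.50 = 46000 s = 12.78 h.
3.7%/h lost → k = −ln(1 − 0.037) = 0.03770 h⁻¹.
First-order decay: C = 54.78·exp(−k·t) = 54.78·0.6177 = 33.84 µg/L.

33.8 µg/L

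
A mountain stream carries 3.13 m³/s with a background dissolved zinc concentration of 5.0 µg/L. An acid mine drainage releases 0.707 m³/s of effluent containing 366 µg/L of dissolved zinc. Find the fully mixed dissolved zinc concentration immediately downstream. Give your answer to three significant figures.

71.5 µg/L

Flow-weighted average: C = (3.130·5.000 + 0.7070·366.0) / 3.837 = 274.4/3.837 = 71.52 µg/L.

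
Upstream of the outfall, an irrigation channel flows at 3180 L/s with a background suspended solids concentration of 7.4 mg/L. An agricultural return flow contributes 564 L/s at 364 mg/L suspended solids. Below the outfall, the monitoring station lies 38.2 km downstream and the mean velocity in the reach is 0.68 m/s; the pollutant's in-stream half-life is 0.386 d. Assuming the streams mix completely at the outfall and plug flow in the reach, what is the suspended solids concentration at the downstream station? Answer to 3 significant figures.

19.0 mg/L

After mixing, C = (3180·7.400 + 564.0·364.0) / 3744 = 228800/3744 = 61.12 mg/L.
Travel time t = 38.2·1000 / 0.68 = 56180 s = 15.60 h.
Half-life 0.386 d → k = ln 2 / 0.386 = 1.796 d⁻¹.
After decay, C = 61.12 × e^(−kt) = 61.12 × 0.3111 = 19.02 mg/L.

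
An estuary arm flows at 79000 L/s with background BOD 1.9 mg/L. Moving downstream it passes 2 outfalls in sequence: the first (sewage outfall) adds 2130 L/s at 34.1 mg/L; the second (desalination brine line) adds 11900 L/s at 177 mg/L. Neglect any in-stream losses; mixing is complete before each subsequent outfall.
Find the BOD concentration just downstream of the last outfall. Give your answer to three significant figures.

25.0 mg/L

Outfall 1: combined Q = 81130 L/s; C = (79000·1.900 + 2130·34.10)/81130 = 2.745 mg/L.
Outfall 2: combined Q = 93030 L/s; C = (81130·2.745 + 11900·177.0)/93030 = 25.04 mg/L.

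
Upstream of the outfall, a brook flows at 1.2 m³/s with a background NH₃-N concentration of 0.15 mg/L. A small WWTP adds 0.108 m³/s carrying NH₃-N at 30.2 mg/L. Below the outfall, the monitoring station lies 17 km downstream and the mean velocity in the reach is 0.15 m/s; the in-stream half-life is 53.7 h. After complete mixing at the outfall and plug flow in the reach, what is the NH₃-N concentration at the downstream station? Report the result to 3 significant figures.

Mixed concentration C = ΣQC/ΣQ = (1.200·0.1500 + 0.1080·30.20) / 1.308 = 3.442/1.308 = 2.631 mg/L.
Travel time t = 17·1000 / 0.15 = 113300 s = 31.48 h.
Half-life 53.7 h → k = ln 2 / 53.7 = 0.01291 h⁻¹ = 0.3098 d⁻¹.
Applying C = C₀e^(−kt): 2.631 × 0.6661 = 1.753 mg/L.

1.75 mg/L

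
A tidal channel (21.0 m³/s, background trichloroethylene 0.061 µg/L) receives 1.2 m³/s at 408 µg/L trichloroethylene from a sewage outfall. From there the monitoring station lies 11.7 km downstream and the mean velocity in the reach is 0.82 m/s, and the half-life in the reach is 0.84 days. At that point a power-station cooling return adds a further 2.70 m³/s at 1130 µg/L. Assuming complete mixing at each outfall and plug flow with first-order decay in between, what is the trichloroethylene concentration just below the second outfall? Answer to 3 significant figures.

140 µg/L

Flow-weighted average: C = (21.00·0.06100 + 1.200·408.0) / 22.20 = 490.9/22.20 = 22.11 µg/L; combined flow 22.20 m³/s.
Travel time t = 11.7·1000 / 0.82 = 14270 s = 3.963 h.
Half-life 0.84 d → k = ln 2 / 0.84 = 0.8252 d⁻¹.
First-order decay: C = 22.11·exp(−k·t) = 22.11·0.8726 = 19.29 µg/L.
At the second outfall, C = (22.20·19.29 + 2.700·1130) / (22.20 + 2.700) = 139.7 µg/L.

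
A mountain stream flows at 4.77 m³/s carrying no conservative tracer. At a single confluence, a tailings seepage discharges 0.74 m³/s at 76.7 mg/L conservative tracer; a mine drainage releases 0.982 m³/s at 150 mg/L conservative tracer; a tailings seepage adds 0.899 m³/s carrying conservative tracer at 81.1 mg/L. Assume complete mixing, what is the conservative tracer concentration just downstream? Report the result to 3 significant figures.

Conservation of mass: C = (4.770·0 + 0.7400·76.70 + 0.9820·150.0 + 0.8990·81.10) / 7.391 = 277.0/7.391 = 37.47 mg/L.

37.5 mg/L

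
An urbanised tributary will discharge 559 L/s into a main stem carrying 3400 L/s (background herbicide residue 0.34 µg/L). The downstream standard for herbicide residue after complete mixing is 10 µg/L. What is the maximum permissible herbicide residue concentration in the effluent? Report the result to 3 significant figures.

At the limit, (Qr·Cr + Qe·Cₑ)/(Qr + Qe) = 10:
Cₑ = (3959·10 − 3400·0.3400) / 559.0 = 68.75 µg/L.

68.8 µg/L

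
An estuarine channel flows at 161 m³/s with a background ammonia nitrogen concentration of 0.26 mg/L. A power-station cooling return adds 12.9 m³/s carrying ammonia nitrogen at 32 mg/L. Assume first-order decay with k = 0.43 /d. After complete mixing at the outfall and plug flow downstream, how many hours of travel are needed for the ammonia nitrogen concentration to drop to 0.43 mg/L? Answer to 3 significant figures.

Mixed concentration C = ΣQC/ΣQ = (161.0·0.2600 + 12.90·32.00) / 173.9 = 454.7/173.9 = 2.614 mg/L.
2.614·exp(−k·t) = 0.43 → t = ln(2.614/0.43)/k = 362700 s = 100.7 h.

101 h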